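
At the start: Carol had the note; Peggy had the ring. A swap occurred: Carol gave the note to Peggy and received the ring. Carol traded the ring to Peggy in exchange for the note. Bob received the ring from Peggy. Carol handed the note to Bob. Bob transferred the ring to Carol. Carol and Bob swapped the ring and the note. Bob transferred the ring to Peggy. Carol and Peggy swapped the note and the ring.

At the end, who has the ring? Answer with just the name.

Tracking all object holders:
Start: note:Carol, ring:Peggy
Event 1 (swap note<->ring: now note:Peggy, ring:Carol). State: note:Peggy, ring:Carol
Event 2 (swap ring<->note: now ring:Peggy, note:Carol). State: note:Carol, ring:Peggy
Event 3 (give ring: Peggy -> Bob). State: note:Carol, ring:Bob
Event 4 (give note: Carol -> Bob). State: note:Bob, ring:Bob
Event 5 (give ring: Bob -> Carol). State: note:Bob, ring:Carol
Event 6 (swap ring<->note: now ring:Bob, note:Carol). State: note:Carol, ring:Bob
Event 7 (give ring: Bob -> Peggy). State: note:Carol, ring:Peggy
Event 8 (swap note<->ring: now note:Peggy, ring:Carol). State: note:Peggy, ring:Carol

Final state: note:Peggy, ring:Carol
The ring is held by Carol.

Answer: Carol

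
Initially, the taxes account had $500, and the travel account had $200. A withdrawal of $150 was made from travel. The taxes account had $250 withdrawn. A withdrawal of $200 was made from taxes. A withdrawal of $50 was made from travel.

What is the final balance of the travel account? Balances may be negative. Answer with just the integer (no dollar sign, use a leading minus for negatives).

Tracking account balances step by step:
Start: taxes=500, travel=200
Event 1 (withdraw 150 from travel): travel: 200 - 150 = 50. Balances: taxes=500, travel=50
Event 2 (withdraw 250 from taxes): taxes: 500 - 250 = 250. Balances: taxes=250, travel=50
Event 3 (withdraw 200 from taxes): taxes: 250 - 200 = 50. Balances: taxes=50, travel=50
Event 4 (withdraw 50 from travel): travel: 50 - 50 = 0. Balances: taxes=50, travel=0

Final balance of travel: 0

Answer: 0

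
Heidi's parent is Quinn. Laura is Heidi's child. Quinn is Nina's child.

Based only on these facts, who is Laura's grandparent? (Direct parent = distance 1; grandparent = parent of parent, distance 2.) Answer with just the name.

Answer: Quinn

Derivation:
Reconstructing the parent chain from the given facts:
  Nina -> Quinn -> Heidi -> Laura
(each arrow means 'parent of the next')
Positions in the chain (0 = top):
  position of Nina: 0
  position of Quinn: 1
  position of Heidi: 2
  position of Laura: 3

Laura is at position 3; the grandparent is 2 steps up the chain, i.e. position 1: Quinn.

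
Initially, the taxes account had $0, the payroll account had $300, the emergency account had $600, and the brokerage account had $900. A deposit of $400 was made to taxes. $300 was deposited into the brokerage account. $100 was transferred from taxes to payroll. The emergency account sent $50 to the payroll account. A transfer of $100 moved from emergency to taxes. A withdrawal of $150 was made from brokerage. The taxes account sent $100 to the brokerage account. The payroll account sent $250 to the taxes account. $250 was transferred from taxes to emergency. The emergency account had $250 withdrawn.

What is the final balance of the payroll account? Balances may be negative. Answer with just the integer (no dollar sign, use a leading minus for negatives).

Answer: 200

Derivation:
Tracking account balances step by step:
Start: taxes=0, payroll=300, emergency=600, brokerage=900
Event 1 (deposit 400 to taxes): taxes: 0 + 400 = 400. Balances: taxes=400, payroll=300, emergency=600, brokerage=900
Event 2 (deposit 300 to brokerage): brokerage: 900 + 300 = 1200. Balances: taxes=400, payroll=300, emergency=600, brokerage=1200
Event 3 (transfer 100 taxes -> payroll): taxes: 400 - 100 = 300, payroll: 300 + 100 = 400. Balances: taxes=300, payroll=400, emergency=600, brokerage=1200
Event 4 (transfer 50 emergency -> payroll): emergency: 600 - 50 = 550, payroll: 400 + 50 = 450. Balances: taxes=300, payroll=450, emergency=550, brokerage=1200
Event 5 (transfer 100 emergency -> taxes): emergency: 550 - 100 = 450, taxes: 300 + 100 = 400. Balances: taxes=400, payroll=450, emergency=450, brokerage=1200
Event 6 (withdraw 150 from brokerage): brokerage: 1200 - 150 = 1050. Balances: taxes=400, payroll=450, emergency=450, brokerage=1050
Event 7 (transfer 100 taxes -> brokerage): taxes: 400 - 100 = 300, brokerage: 1050 + 100 = 1150. Balances: taxes=300, payroll=450, emergency=450, brokerage=1150
Event 8 (transfer 250 payroll -> taxes): payroll: 450 - 250 = 200, taxes: 300 + 250 = 550. Balances: taxes=550, payroll=200, emergency=450, brokerage=1150
Event 9 (transfer 250 taxes -> emergency): taxes: 550 - 250 = 300, emergency: 450 + 250 = 700. Balances: taxes=300, payroll=200, emergency=700, brokerage=1150
Event 10 (withdraw 250 from emergency): emergency: 700 - 250 = 450. Balances: taxes=300, payroll=200, emergency=450, brokerage=1150

Final balance of payroll: 200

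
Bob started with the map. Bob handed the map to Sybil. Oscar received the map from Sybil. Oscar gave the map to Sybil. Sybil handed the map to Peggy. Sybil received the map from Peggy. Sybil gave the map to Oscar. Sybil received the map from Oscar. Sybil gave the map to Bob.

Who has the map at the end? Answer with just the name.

Tracking the map through each event:
Start: Bob has the map.
After event 1: Sybil has the map.
After event 2: Oscar has the map.
After event 3: Sybil has the map.
After event 4: Peggy has the map.
After event 5: Sybil has the map.
After event 6: Oscar has the map.
After event 7: Sybil has the map.
After event 8: Bob has the map.

Answer: Bob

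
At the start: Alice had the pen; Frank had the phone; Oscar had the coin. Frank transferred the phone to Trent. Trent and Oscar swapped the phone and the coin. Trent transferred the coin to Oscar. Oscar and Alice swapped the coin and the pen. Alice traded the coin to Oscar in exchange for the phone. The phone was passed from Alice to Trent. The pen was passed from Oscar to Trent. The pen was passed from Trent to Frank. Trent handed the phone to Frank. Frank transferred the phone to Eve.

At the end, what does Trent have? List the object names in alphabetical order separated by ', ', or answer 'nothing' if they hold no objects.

Answer: nothing

Derivation:
Tracking all object holders:
Start: pen:Alice, phone:Frank, coin:Oscar
Event 1 (give phone: Frank -> Trent). State: pen:Alice, phone:Trent, coin:Oscar
Event 2 (swap phone<->coin: now phone:Oscar, coin:Trent). State: pen:Alice, phone:Oscar, coin:Trent
Event 3 (give coin: Trent -> Oscar). State: pen:Alice, phone:Oscar, coin:Oscar
Event 4 (swap coin<->pen: now coin:Alice, pen:Oscar). State: pen:Oscar, phone:Oscar, coin:Alice
Event 5 (swap coin<->phone: now coin:Oscar, phone:Alice). State: pen:Oscar, phone:Alice, coin:Oscar
Event 6 (give phone: Alice -> Trent). State: pen:Oscar, phone:Trent, coin:Oscar
Event 7 (give pen: Oscar -> Trent). State: pen:Trent, phone:Trent, coin:Oscar
Event 8 (give pen: Trent -> Frank). State: pen:Frank, phone:Trent, coin:Oscar
Event 9 (give phone: Trent -> Frank). State: pen:Frank, phone:Frank, coin:Oscar
Event 10 (give phone: Frank -> Eve). State: pen:Frank, phone:Eve, coin:Oscar

Final state: pen:Frank, phone:Eve, coin:Oscar
Trent holds: (nothing).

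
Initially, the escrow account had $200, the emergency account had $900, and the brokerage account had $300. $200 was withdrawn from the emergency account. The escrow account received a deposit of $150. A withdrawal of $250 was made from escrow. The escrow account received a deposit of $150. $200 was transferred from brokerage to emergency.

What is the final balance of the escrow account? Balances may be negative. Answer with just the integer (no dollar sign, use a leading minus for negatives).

Answer: 250

Derivation:
Tracking account balances step by step:
Start: escrow=200, emergency=900, brokerage=300
Event 1 (withdraw 200 from emergency): emergency: 900 - 200 = 700. Balances: escrow=200, emergency=700, brokerage=300
Event 2 (deposit 150 to escrow): escrow: 200 + 150 = 350. Balances: escrow=350, emergency=700, brokerage=300
Event 3 (withdraw 250 from escrow): escrow: 350 - 250 = 100. Balances: escrow=100, emergency=700, brokerage=300
Event 4 (deposit 150 to escrow): escrow: 100 + 150 = 250. Balances: escrow=250, emergency=700, brokerage=300
Event 5 (transfer 200 brokerage -> emergency): brokerage: 300 - 200 = 100, emergency: 700 + 200 = 900. Balances: escrow=250, emergency=900, brokerage=100

Final balance of escrow: 250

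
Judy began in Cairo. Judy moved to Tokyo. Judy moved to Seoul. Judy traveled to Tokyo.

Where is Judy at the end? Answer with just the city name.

Answer: Tokyo

Derivation:
Tracking Judy's location:
Start: Judy is in Cairo.
After move 1: Cairo -> Tokyo. Judy is in Tokyo.
After move 2: Tokyo -> Seoul. Judy is in Seoul.
After move 3: Seoul -> Tokyo. Judy is in Tokyo.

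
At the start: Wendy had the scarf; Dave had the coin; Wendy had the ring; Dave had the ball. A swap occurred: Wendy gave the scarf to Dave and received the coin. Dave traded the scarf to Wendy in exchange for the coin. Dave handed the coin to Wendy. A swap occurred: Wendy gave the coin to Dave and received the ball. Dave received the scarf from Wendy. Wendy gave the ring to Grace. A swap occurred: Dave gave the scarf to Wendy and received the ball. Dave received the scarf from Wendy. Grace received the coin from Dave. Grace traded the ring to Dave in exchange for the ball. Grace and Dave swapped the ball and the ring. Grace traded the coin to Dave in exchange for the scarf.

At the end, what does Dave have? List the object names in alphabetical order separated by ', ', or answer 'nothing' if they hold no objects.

Tracking all object holders:
Start: scarf:Wendy, coin:Dave, ring:Wendy, ball:Dave
Event 1 (swap scarf<->coin: now scarf:Dave, coin:Wendy). State: scarf:Dave, coin:Wendy, ring:Wendy, ball:Dave
Event 2 (swap scarf<->coin: now scarf:Wendy, coin:Dave). State: scarf:Wendy, coin:Dave, ring:Wendy, ball:Dave
Event 3 (give coin: Dave -> Wendy). State: scarf:Wendy, coin:Wendy, ring:Wendy, ball:Dave
Event 4 (swap coin<->ball: now coin:Dave, ball:Wendy). State: scarf:Wendy, coin:Dave, ring:Wendy, ball:Wendy
Event 5 (give scarf: Wendy -> Dave). State: scarf:Dave, coin:Dave, ring:Wendy, ball:Wendy
Event 6 (give ring: Wendy -> Grace). State: scarf:Dave, coin:Dave, ring:Grace, ball:Wendy
Event 7 (swap scarf<->ball: now scarf:Wendy, ball:Dave). State: scarf:Wendy, coin:Dave, ring:Grace, ball:Dave
Event 8 (give scarf: Wendy -> Dave). State: scarf:Dave, coin:Dave, ring:Grace, ball:Dave
Event 9 (give coin: Dave -> Grace). State: scarf:Dave, coin:Grace, ring:Grace, ball:Dave
Event 10 (swap ring<->ball: now ring:Dave, ball:Grace). State: scarf:Dave, coin:Grace, ring:Dave, ball:Grace
Event 11 (swap ball<->ring: now ball:Dave, ring:Grace). State: scarf:Dave, coin:Grace, ring:Grace, ball:Dave
Event 12 (swap coin<->scarf: now coin:Dave, scarf:Grace). State: scarf:Grace, coin:Dave, ring:Grace, ball:Dave

Final state: scarf:Grace, coin:Dave, ring:Grace, ball:Dave
Dave holds: ball, coin.

Answer: ball, coin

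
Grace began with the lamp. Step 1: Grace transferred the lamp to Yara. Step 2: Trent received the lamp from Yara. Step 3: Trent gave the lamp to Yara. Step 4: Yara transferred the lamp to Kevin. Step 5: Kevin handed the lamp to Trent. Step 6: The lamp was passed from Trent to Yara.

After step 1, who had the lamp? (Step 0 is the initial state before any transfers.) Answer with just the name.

Tracking the lamp holder through step 1:
After step 0 (start): Grace
After step 1: Yara

At step 1, the holder is Yara.

Answer: Yara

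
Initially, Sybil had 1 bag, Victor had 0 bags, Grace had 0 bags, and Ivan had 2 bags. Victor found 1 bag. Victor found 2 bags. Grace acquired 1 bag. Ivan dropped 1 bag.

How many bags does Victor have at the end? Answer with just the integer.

Tracking counts step by step:
Start: Sybil=1, Victor=0, Grace=0, Ivan=2
Event 1 (Victor +1): Victor: 0 -> 1. State: Sybil=1, Victor=1, Grace=0, Ivan=2
Event 2 (Victor +2): Victor: 1 -> 3. State: Sybil=1, Victor=3, Grace=0, Ivan=2
Event 3 (Grace +1): Grace: 0 -> 1. State: Sybil=1, Victor=3, Grace=1, Ivan=2
Event 4 (Ivan -1): Ivan: 2 -> 1. State: Sybil=1, Victor=3, Grace=1, Ivan=1

Victor's final count: 3

Answer: 3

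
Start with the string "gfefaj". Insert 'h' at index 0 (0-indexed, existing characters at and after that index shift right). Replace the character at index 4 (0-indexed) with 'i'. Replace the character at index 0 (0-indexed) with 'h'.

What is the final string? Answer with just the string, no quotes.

Applying each edit step by step:
Start: "gfefaj"
Op 1 (insert 'h' at idx 0): "gfefaj" -> "hgfefaj"
Op 2 (replace idx 4: 'f' -> 'i'): "hgfefaj" -> "hgfeiaj"
Op 3 (replace idx 0: 'h' -> 'h'): "hgfeiaj" -> "hgfeiaj"

Answer: hgfeiaj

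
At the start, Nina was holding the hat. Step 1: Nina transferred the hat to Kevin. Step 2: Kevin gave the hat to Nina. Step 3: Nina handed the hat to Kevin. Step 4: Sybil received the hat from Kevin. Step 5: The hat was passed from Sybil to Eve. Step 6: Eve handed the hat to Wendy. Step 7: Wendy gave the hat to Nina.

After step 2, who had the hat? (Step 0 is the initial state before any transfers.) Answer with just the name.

Answer: Nina

Derivation:
Tracking the hat holder through step 2:
After step 0 (start): Nina
After step 1: Kevin
After step 2: Nina

At step 2, the holder is Nina.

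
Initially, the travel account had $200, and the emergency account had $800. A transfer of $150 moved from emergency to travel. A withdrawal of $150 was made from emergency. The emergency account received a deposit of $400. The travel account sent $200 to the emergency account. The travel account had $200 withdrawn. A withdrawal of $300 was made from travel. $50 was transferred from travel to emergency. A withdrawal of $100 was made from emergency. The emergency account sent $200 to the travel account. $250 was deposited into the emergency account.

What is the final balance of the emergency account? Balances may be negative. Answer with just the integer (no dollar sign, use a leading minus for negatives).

Answer: 1100

Derivation:
Tracking account balances step by step:
Start: travel=200, emergency=800
Event 1 (transfer 150 emergency -> travel): emergency: 800 - 150 = 650, travel: 200 + 150 = 350. Balances: travel=350, emergency=650
Event 2 (withdraw 150 from emergency): emergency: 650 - 150 = 500. Balances: travel=350, emergency=500
Event 3 (deposit 400 to emergency): emergency: 500 + 400 = 900. Balances: travel=350, emergency=900
Event 4 (transfer 200 travel -> emergency): travel: 350 - 200 = 150, emergency: 900 + 200 = 1100. Balances: travel=150, emergency=1100
Event 5 (withdraw 200 from travel): travel: 150 - 200 = -50. Balances: travel=-50, emergency=1100
Event 6 (withdraw 300 from travel): travel: -50 - 300 = -350. Balances: travel=-350, emergency=1100
Event 7 (transfer 50 travel -> emergency): travel: -350 - 50 = -400, emergency: 1100 + 50 = 1150. Balances: travel=-400, emergency=1150
Event 8 (withdraw 100 from emergency): emergency: 1150 - 100 = 1050. Balances: travel=-400, emergency=1050
Event 9 (transfer 200 emergency -> travel): emergency: 1050 - 200 = 850, travel: -400 + 200 = -200. Balances: travel=-200, emergency=850
Event 10 (deposit 250 to emergency): emergency: 850 + 250 = 1100. Balances: travel=-200, emergency=1100

Final balance of emergency: 1100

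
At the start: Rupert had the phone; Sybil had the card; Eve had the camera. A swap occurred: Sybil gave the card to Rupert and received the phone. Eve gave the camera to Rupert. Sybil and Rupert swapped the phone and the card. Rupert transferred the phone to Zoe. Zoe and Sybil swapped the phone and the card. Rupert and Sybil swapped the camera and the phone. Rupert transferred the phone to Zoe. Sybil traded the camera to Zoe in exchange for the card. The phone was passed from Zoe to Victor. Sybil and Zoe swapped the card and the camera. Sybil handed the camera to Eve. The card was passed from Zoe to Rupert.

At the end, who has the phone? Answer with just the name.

Tracking all object holders:
Start: phone:Rupert, card:Sybil, camera:Eve
Event 1 (swap card<->phone: now card:Rupert, phone:Sybil). State: phone:Sybil, card:Rupert, camera:Eve
Event 2 (give camera: Eve -> Rupert). State: phone:Sybil, card:Rupert, camera:Rupert
Event 3 (swap phone<->card: now phone:Rupert, card:Sybil). State: phone:Rupert, card:Sybil, camera:Rupert
Event 4 (give phone: Rupert -> Zoe). State: phone:Zoe, card:Sybil, camera:Rupert
Event 5 (swap phone<->card: now phone:Sybil, card:Zoe). State: phone:Sybil, card:Zoe, camera:Rupert
Event 6 (swap camera<->phone: now camera:Sybil, phone:Rupert). State: phone:Rupert, card:Zoe, camera:Sybil
Event 7 (give phone: Rupert -> Zoe). State: phone:Zoe, card:Zoe, camera:Sybil
Event 8 (swap camera<->card: now camera:Zoe, card:Sybil). State: phone:Zoe, card:Sybil, camera:Zoe
Event 9 (give phone: Zoe -> Victor). State: phone:Victor, card:Sybil, camera:Zoe
Event 10 (swap card<->camera: now card:Zoe, camera:Sybil). State: phone:Victor, card:Zoe, camera:Sybil
Event 11 (give camera: Sybil -> Eve). State: phone:Victor, card:Zoe, camera:Eve
Event 12 (give card: Zoe -> Rupert). State: phone:Victor, card:Rupert, camera:Eve

Final state: phone:Victor, card:Rupert, camera:Eve
The phone is held by Victor.

Answer: Victor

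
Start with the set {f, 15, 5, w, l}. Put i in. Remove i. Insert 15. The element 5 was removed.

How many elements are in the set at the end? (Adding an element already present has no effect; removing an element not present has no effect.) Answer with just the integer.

Answer: 4

Derivation:
Tracking the set through each operation:
Start: {15, 5, f, l, w}
Event 1 (add i): added. Set: {15, 5, f, i, l, w}
Event 2 (remove i): removed. Set: {15, 5, f, l, w}
Event 3 (add 15): already present, no change. Set: {15, 5, f, l, w}
Event 4 (remove 5): removed. Set: {15, f, l, w}

Final set: {15, f, l, w} (size 4)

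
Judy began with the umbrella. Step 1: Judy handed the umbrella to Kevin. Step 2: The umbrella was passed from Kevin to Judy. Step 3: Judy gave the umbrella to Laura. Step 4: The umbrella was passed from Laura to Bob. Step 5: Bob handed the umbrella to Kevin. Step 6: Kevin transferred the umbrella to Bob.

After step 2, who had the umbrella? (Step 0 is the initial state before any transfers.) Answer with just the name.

Tracking the umbrella holder through step 2:
After step 0 (start): Judy
After step 1: Kevin
After step 2: Judy

At step 2, the holder is Judy.

Answer: Judy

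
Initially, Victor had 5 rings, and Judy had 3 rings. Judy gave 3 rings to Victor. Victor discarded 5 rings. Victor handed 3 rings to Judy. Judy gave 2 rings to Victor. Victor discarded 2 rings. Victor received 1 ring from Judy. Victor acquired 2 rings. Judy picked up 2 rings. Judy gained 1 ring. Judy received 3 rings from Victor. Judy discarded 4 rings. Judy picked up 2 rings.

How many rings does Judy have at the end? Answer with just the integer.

Tracking counts step by step:
Start: Victor=5, Judy=3
Event 1 (Judy -> Victor, 3): Judy: 3 -> 0, Victor: 5 -> 8. State: Victor=8, Judy=0
Event 2 (Victor -5): Victor: 8 -> 3. State: Victor=3, Judy=0
Event 3 (Victor -> Judy, 3): Victor: 3 -> 0, Judy: 0 -> 3. State: Victor=0, Judy=3
Event 4 (Judy -> Victor, 2): Judy: 3 -> 1, Victor: 0 -> 2. State: Victor=2, Judy=1
Event 5 (Victor -2): Victor: 2 -> 0. State: Victor=0, Judy=1
Event 6 (Judy -> Victor, 1): Judy: 1 -> 0, Victor: 0 -> 1. State: Victor=1, Judy=0
Event 7 (Victor +2): Victor: 1 -> 3. State: Victor=3, Judy=0
Event 8 (Judy +2): Judy: 0 -> 2. State: Victor=3, Judy=2
Event 9 (Judy +1): Judy: 2 -> 3. State: Victor=3, Judy=3
Event 10 (Victor -> Judy, 3): Victor: 3 -> 0, Judy: 3 -> 6. State: Victor=0, Judy=6
Event 11 (Judy -4): Judy: 6 -> 2. State: Victor=0, Judy=2
Event 12 (Judy +2): Judy: 2 -> 4. State: Victor=0, Judy=4

Judy's final count: 4

Answer: 4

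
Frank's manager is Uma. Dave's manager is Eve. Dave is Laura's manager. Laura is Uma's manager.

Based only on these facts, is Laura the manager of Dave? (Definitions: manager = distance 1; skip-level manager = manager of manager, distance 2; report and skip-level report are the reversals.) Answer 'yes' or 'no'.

Reconstructing the manager chain from the given facts:
  Eve -> Dave -> Laura -> Uma -> Frank
(each arrow means 'manager of the next')
Positions in the chain (0 = top):
  position of Eve: 0
  position of Dave: 1
  position of Laura: 2
  position of Uma: 3
  position of Frank: 4

Laura is at position 2, Dave is at position 1; signed distance (j - i) = -1.
'manager' requires j - i = 1. Actual distance is -1, so the relation does NOT hold.

Answer: no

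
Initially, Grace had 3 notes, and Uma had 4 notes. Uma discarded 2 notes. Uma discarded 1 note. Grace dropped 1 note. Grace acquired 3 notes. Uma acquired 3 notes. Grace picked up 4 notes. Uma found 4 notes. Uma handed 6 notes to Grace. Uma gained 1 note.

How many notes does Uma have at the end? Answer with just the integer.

Answer: 3

Derivation:
Tracking counts step by step:
Start: Grace=3, Uma=4
Event 1 (Uma -2): Uma: 4 -> 2. State: Grace=3, Uma=2
Event 2 (Uma -1): Uma: 2 -> 1. State: Grace=3, Uma=1
Event 3 (Grace -1): Grace: 3 -> 2. State: Grace=2, Uma=1
Event 4 (Grace +3): Grace: 2 -> 5. State: Grace=5, Uma=1
Event 5 (Uma +3): Uma: 1 -> 4. State: Grace=5, Uma=4
Event 6 (Grace +4): Grace: 5 -> 9. State: Grace=9, Uma=4
Event 7 (Uma +4): Uma: 4 -> 8. State: Grace=9, Uma=8
Event 8 (Uma -> Grace, 6): Uma: 8 -> 2, Grace: 9 -> 15. State: Grace=15, Uma=2
Event 9 (Uma +1): Uma: 2 -> 3. State: Grace=15, Uma=3

Uma's final count: 3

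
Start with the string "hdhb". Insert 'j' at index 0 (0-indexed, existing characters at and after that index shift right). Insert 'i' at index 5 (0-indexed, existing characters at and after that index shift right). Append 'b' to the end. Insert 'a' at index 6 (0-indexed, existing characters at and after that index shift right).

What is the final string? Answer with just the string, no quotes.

Applying each edit step by step:
Start: "hdhb"
Op 1 (insert 'j' at idx 0): "hdhb" -> "jhdhb"
Op 2 (insert 'i' at idx 5): "jhdhb" -> "jhdhbi"
Op 3 (append 'b'): "jhdhbi" -> "jhdhbib"
Op 4 (insert 'a' at idx 6): "jhdhbib" -> "jhdhbiab"

Answer: jhdhbiab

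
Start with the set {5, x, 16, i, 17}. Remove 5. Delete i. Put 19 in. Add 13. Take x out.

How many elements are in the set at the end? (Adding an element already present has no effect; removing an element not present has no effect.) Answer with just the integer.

Answer: 4

Derivation:
Tracking the set through each operation:
Start: {16, 17, 5, i, x}
Event 1 (remove 5): removed. Set: {16, 17, i, x}
Event 2 (remove i): removed. Set: {16, 17, x}
Event 3 (add 19): added. Set: {16, 17, 19, x}
Event 4 (add 13): added. Set: {13, 16, 17, 19, x}
Event 5 (remove x): removed. Set: {13, 16, 17, 19}

Final set: {13, 16, 17, 19} (size 4)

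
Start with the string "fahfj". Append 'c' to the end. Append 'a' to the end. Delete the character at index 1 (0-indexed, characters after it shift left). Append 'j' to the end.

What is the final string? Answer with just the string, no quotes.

Applying each edit step by step:
Start: "fahfj"
Op 1 (append 'c'): "fahfj" -> "fahfjc"
Op 2 (append 'a'): "fahfjc" -> "fahfjca"
Op 3 (delete idx 1 = 'a'): "fahfjca" -> "fhfjca"
Op 4 (append 'j'): "fhfjca" -> "fhfjcaj"

Answer: fhfjcaj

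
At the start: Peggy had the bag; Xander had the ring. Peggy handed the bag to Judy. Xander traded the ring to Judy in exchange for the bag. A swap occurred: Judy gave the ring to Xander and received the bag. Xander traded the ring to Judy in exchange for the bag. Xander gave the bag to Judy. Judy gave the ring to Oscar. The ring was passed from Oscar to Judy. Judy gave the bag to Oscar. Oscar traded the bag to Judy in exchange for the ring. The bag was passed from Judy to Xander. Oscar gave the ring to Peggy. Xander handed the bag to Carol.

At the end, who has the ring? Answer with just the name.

Tracking all object holders:
Start: bag:Peggy, ring:Xander
Event 1 (give bag: Peggy -> Judy). State: bag:Judy, ring:Xander
Event 2 (swap ring<->bag: now ring:Judy, bag:Xander). State: bag:Xander, ring:Judy
Event 3 (swap ring<->bag: now ring:Xander, bag:Judy). State: bag:Judy, ring:Xander
Event 4 (swap ring<->bag: now ring:Judy, bag:Xander). State: bag:Xander, ring:Judy
Event 5 (give bag: Xander -> Judy). State: bag:Judy, ring:Judy
Event 6 (give ring: Judy -> Oscar). State: bag:Judy, ring:Oscar
Event 7 (give ring: Oscar -> Judy). State: bag:Judy, ring:Judy
Event 8 (give bag: Judy -> Oscar). State: bag:Oscar, ring:Judy
Event 9 (swap bag<->ring: now bag:Judy, ring:Oscar). State: bag:Judy, ring:Oscar
Event 10 (give bag: Judy -> Xander). State: bag:Xander, ring:Oscar
Event 11 (give ring: Oscar -> Peggy). State: bag:Xander, ring:Peggy
Event 12 (give bag: Xander -> Carol). State: bag:Carol, ring:Peggy

Final state: bag:Carol, ring:Peggy
The ring is held by Peggy.

Answer: Peggy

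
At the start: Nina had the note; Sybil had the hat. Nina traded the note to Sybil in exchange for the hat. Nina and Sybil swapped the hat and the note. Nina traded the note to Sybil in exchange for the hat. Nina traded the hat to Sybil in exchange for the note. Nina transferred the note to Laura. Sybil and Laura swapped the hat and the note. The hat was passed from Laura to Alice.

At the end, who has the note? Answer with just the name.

Tracking all object holders:
Start: note:Nina, hat:Sybil
Event 1 (swap note<->hat: now note:Sybil, hat:Nina). State: note:Sybil, hat:Nina
Event 2 (swap hat<->note: now hat:Sybil, note:Nina). State: note:Nina, hat:Sybil
Event 3 (swap note<->hat: now note:Sybil, hat:Nina). State: note:Sybil, hat:Nina
Event 4 (swap hat<->note: now hat:Sybil, note:Nina). State: note:Nina, hat:Sybil
Event 5 (give note: Nina -> Laura). State: note:Laura, hat:Sybil
Event 6 (swap hat<->note: now hat:Laura, note:Sybil). State: note:Sybil, hat:Laura
Event 7 (give hat: Laura -> Alice). State: note:Sybil, hat:Alice

Final state: note:Sybil, hat:Alice
The note is held by Sybil.

Answer: Sybil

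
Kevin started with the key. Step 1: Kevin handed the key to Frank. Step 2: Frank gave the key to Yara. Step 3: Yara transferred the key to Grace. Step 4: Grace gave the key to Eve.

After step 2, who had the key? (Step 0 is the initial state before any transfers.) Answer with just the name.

Tracking the key holder through step 2:
After step 0 (start): Kevin
After step 1: Frank
After step 2: Yara

At step 2, the holder is Yara.

Answer: Yara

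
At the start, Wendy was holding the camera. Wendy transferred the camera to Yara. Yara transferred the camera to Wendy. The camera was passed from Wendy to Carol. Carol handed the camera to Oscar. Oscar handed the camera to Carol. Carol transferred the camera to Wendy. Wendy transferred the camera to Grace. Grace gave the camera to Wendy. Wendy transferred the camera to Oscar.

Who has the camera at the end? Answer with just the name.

Tracking the camera through each event:
Start: Wendy has the camera.
After event 1: Yara has the camera.
After event 2: Wendy has the camera.
After event 3: Carol has the camera.
After event 4: Oscar has the camera.
After event 5: Carol has the camera.
After event 6: Wendy has the camera.
After event 7: Grace has the camera.
After event 8: Wendy has the camera.
After event 9: Oscar has the camera.

Answer: Oscar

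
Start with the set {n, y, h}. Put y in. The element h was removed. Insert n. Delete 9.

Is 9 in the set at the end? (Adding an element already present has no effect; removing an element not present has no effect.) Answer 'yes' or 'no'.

Tracking the set through each operation:
Start: {h, n, y}
Event 1 (add y): already present, no change. Set: {h, n, y}
Event 2 (remove h): removed. Set: {n, y}
Event 3 (add n): already present, no change. Set: {n, y}
Event 4 (remove 9): not present, no change. Set: {n, y}

Final set: {n, y} (size 2)
9 is NOT in the final set.

Answer: no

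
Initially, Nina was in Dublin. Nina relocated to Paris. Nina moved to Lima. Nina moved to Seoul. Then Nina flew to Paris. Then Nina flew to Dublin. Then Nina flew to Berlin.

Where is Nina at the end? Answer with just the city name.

Tracking Nina's location:
Start: Nina is in Dublin.
After move 1: Dublin -> Paris. Nina is in Paris.
After move 2: Paris -> Lima. Nina is in Lima.
After move 3: Lima -> Seoul. Nina is in Seoul.
After move 4: Seoul -> Paris. Nina is in Paris.
After move 5: Paris -> Dublin. Nina is in Dublin.
After move 6: Dublin -> Berlin. Nina is in Berlin.

Answer: Berlin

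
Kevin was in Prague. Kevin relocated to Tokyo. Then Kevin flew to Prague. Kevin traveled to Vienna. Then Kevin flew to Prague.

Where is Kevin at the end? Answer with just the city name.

Tracking Kevin's location:
Start: Kevin is in Prague.
After move 1: Prague -> Tokyo. Kevin is in Tokyo.
After move 2: Tokyo -> Prague. Kevin is in Prague.
After move 3: Prague -> Vienna. Kevin is in Vienna.
After move 4: Vienna -> Prague. Kevin is in Prague.

Answer: Prague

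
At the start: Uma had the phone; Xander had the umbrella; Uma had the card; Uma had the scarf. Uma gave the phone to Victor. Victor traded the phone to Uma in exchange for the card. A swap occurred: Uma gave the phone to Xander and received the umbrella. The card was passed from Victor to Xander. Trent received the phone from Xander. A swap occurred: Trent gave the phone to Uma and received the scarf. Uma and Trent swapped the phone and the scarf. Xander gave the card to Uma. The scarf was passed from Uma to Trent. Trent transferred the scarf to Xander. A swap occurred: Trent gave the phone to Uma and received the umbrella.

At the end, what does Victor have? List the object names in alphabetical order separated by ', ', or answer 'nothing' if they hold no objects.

Answer: nothing

Derivation:
Tracking all object holders:
Start: phone:Uma, umbrella:Xander, card:Uma, scarf:Uma
Event 1 (give phone: Uma -> Victor). State: phone:Victor, umbrella:Xander, card:Uma, scarf:Uma
Event 2 (swap phone<->card: now phone:Uma, card:Victor). State: phone:Uma, umbrella:Xander, card:Victor, scarf:Uma
Event 3 (swap phone<->umbrella: now phone:Xander, umbrella:Uma). State: phone:Xander, umbrella:Uma, card:Victor, scarf:Uma
Event 4 (give card: Victor -> Xander). State: phone:Xander, umbrella:Uma, card:Xander, scarf:Uma
Event 5 (give phone: Xander -> Trent). State: phone:Trent, umbrella:Uma, card:Xander, scarf:Uma
Event 6 (swap phone<->scarf: now phone:Uma, scarf:Trent). State: phone:Uma, umbrella:Uma, card:Xander, scarf:Trent
Event 7 (swap phone<->scarf: now phone:Trent, scarf:Uma). State: phone:Trent, umbrella:Uma, card:Xander, scarf:Uma
Event 8 (give card: Xander -> Uma). State: phone:Trent, umbrella:Uma, card:Uma, scarf:Uma
Event 9 (give scarf: Uma -> Trent). State: phone:Trent, umbrella:Uma, card:Uma, scarf:Trent
Event 10 (give scarf: Trent -> Xander). State: phone:Trent, umbrella:Uma, card:Uma, scarf:Xander
Event 11 (swap phone<->umbrella: now phone:Uma, umbrella:Trent). State: phone:Uma, umbrella:Trent, card:Uma, scarf:Xander

Final state: phone:Uma, umbrella:Trent, card:Uma, scarf:Xander
Victor holds: (nothing).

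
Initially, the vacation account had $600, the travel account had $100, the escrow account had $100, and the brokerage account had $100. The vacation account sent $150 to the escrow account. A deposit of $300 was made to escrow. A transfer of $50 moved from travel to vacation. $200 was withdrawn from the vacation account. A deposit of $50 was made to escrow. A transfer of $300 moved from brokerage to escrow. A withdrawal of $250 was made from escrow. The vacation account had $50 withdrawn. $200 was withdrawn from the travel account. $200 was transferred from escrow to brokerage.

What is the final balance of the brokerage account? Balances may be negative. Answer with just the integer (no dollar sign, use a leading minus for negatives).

Tracking account balances step by step:
Start: vacation=600, travel=100, escrow=100, brokerage=100
Event 1 (transfer 150 vacation -> escrow): vacation: 600 - 150 = 450, escrow: 100 + 150 = 250. Balances: vacation=450, travel=100, escrow=250, brokerage=100
Event 2 (deposit 300 to escrow): escrow: 250 + 300 = 550. Balances: vacation=450, travel=100, escrow=550, brokerage=100
Event 3 (transfer 50 travel -> vacation): travel: 100 - 50 = 50, vacation: 450 + 50 = 500. Balances: vacation=500, travel=50, escrow=550, brokerage=100
Event 4 (withdraw 200 from vacation): vacation: 500 - 200 = 300. Balances: vacation=300, travel=50, escrow=550, brokerage=100
Event 5 (deposit 50 to escrow): escrow: 550 + 50 = 600. Balances: vacation=300, travel=50, escrow=600, brokerage=100
Event 6 (transfer 300 brokerage -> escrow): brokerage: 100 - 300 = -200, escrow: 600 + 300 = 900. Balances: vacation=300, travel=50, escrow=900, brokerage=-200
Event 7 (withdraw 250 from escrow): escrow: 900 - 250 = 650. Balances: vacation=300, travel=50, escrow=650, brokerage=-200
Event 8 (withdraw 50 from vacation): vacation: 300 - 50 = 250. Balances: vacation=250, travel=50, escrow=650, brokerage=-200
Event 9 (withdraw 200 from travel): travel: 50 - 200 = -150. Balances: vacation=250, travel=-150, escrow=650, brokerage=-200
Event 10 (transfer 200 escrow -> brokerage): escrow: 650 - 200 = 450, brokerage: -200 + 200 = 0. Balances: vacation=250, travel=-150, escrow=450, brokerage=0

Final balance of brokerage: 0

Answer: 0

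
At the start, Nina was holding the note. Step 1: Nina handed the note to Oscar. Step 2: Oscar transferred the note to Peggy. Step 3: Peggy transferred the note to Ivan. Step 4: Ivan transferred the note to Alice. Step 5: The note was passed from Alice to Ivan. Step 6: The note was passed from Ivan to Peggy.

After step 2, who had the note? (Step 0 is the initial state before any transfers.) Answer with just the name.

Answer: Peggy

Derivation:
Tracking the note holder through step 2:
After step 0 (start): Nina
After step 1: Oscar
After step 2: Peggy

At step 2, the holder is Peggy.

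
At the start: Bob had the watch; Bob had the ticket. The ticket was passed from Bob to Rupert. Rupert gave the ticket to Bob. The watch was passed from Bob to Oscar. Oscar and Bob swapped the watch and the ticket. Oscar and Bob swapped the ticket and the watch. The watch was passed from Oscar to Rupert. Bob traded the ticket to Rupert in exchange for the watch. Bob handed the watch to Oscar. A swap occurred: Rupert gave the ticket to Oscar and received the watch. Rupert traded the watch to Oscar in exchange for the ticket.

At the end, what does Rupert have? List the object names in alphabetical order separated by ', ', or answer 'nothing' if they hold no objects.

Tracking all object holders:
Start: watch:Bob, ticket:Bob
Event 1 (give ticket: Bob -> Rupert). State: watch:Bob, ticket:Rupert
Event 2 (give ticket: Rupert -> Bob). State: watch:Bob, ticket:Bob
Event 3 (give watch: Bob -> Oscar). State: watch:Oscar, ticket:Bob
Event 4 (swap watch<->ticket: now watch:Bob, ticket:Oscar). State: watch:Bob, ticket:Oscar
Event 5 (swap ticket<->watch: now ticket:Bob, watch:Oscar). State: watch:Oscar, ticket:Bob
Event 6 (give watch: Oscar -> Rupert). State: watch:Rupert, ticket:Bob
Event 7 (swap ticket<->watch: now ticket:Rupert, watch:Bob). State: watch:Bob, ticket:Rupert
Event 8 (give watch: Bob -> Oscar). State: watch:Oscar, ticket:Rupert
Event 9 (swap ticket<->watch: now ticket:Oscar, watch:Rupert). State: watch:Rupert, ticket:Oscar
Event 10 (swap watch<->ticket: now watch:Oscar, ticket:Rupert). State: watch:Oscar, ticket:Rupert

Final state: watch:Oscar, ticket:Rupert
Rupert holds: ticket.

Answer: ticket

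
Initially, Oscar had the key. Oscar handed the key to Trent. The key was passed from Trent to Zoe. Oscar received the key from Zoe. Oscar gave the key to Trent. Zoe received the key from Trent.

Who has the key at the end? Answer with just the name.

Answer: Zoe

Derivation:
Tracking the key through each event:
Start: Oscar has the key.
After event 1: Trent has the key.
After event 2: Zoe has the key.
After event 3: Oscar has the key.
After event 4: Trent has the key.
After event 5: Zoe has the key.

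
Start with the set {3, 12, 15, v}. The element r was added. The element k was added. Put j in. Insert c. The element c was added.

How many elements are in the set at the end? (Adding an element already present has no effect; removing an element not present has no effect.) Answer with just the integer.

Answer: 8

Derivation:
Tracking the set through each operation:
Start: {12, 15, 3, v}
Event 1 (add r): added. Set: {12, 15, 3, r, v}
Event 2 (add k): added. Set: {12, 15, 3, k, r, v}
Event 3 (add j): added. Set: {12, 15, 3, j, k, r, v}
Event 4 (add c): added. Set: {12, 15, 3, c, j, k, r, v}
Event 5 (add c): already present, no change. Set: {12, 15, 3, c, j, k, r, v}

Final set: {12, 15, 3, c, j, k, r, v} (size 8)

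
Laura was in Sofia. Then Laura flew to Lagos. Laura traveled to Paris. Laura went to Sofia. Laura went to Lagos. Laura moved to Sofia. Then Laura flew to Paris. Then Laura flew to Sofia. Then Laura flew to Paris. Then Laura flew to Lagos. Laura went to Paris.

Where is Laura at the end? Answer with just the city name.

Answer: Paris

Derivation:
Tracking Laura's location:
Start: Laura is in Sofia.
After move 1: Sofia -> Lagos. Laura is in Lagos.
After move 2: Lagos -> Paris. Laura is in Paris.
After move 3: Paris -> Sofia. Laura is in Sofia.
After move 4: Sofia -> Lagos. Laura is in Lagos.
After move 5: Lagos -> Sofia. Laura is in Sofia.
After move 6: Sofia -> Paris. Laura is in Paris.
After move 7: Paris -> Sofia. Laura is in Sofia.
After move 8: Sofia -> Paris. Laura is in Paris.
After move 9: Paris -> Lagos. Laura is in Lagos.
After move 10: Lagos -> Paris. Laura is in Paris.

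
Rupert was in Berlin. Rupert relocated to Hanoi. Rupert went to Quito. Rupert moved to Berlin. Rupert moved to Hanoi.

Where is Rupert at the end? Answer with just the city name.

Tracking Rupert's location:
Start: Rupert is in Berlin.
After move 1: Berlin -> Hanoi. Rupert is in Hanoi.
After move 2: Hanoi -> Quito. Rupert is in Quito.
After move 3: Quito -> Berlin. Rupert is in Berlin.
After move 4: Berlin -> Hanoi. Rupert is in Hanoi.

Answer: Hanoi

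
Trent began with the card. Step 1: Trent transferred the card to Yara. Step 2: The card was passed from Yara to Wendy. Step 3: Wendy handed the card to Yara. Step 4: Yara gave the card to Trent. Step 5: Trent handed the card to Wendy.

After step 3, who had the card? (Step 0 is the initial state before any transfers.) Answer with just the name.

Answer: Yara

Derivation:
Tracking the card holder through step 3:
After step 0 (start): Trent
After step 1: Yara
After step 2: Wendy
After step 3: Yara

At step 3, the holder is Yara.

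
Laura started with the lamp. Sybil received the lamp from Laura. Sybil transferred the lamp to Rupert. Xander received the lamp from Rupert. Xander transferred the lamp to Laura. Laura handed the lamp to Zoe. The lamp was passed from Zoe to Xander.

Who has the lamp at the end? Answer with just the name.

Answer: Xander

Derivation:
Tracking the lamp through each event:
Start: Laura has the lamp.
After event 1: Sybil has the lamp.
After event 2: Rupert has the lamp.
After event 3: Xander has the lamp.
After event 4: Laura has the lamp.
After event 5: Zoe has the lamp.
After event 6: Xander has the lamp.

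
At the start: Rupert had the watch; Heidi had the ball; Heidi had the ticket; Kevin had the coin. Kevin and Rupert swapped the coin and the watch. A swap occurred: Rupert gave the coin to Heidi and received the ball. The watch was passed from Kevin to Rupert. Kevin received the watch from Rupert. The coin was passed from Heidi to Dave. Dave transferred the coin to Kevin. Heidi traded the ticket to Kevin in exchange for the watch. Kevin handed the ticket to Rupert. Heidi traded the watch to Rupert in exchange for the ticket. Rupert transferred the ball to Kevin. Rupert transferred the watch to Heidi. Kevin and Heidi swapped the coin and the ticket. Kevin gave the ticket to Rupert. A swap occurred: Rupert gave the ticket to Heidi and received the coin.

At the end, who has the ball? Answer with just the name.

Answer: Kevin

Derivation:
Tracking all object holders:
Start: watch:Rupert, ball:Heidi, ticket:Heidi, coin:Kevin
Event 1 (swap coin<->watch: now coin:Rupert, watch:Kevin). State: watch:Kevin, ball:Heidi, ticket:Heidi, coin:Rupert
Event 2 (swap coin<->ball: now coin:Heidi, ball:Rupert). State: watch:Kevin, ball:Rupert, ticket:Heidi, coin:Heidi
Event 3 (give watch: Kevin -> Rupert). State: watch:Rupert, ball:Rupert, ticket:Heidi, coin:Heidi
Event 4 (give watch: Rupert -> Kevin). State: watch:Kevin, ball:Rupert, ticket:Heidi, coin:Heidi
Event 5 (give coin: Heidi -> Dave). State: watch:Kevin, ball:Rupert, ticket:Heidi, coin:Dave
Event 6 (give coin: Dave -> Kevin). State: watch:Kevin, ball:Rupert, ticket:Heidi, coin:Kevin
Event 7 (swap ticket<->watch: now ticket:Kevin, watch:Heidi). State: watch:Heidi, ball:Rupert, ticket:Kevin, coin:Kevin
Event 8 (give ticket: Kevin -> Rupert). State: watch:Heidi, ball:Rupert, ticket:Rupert, coin:Kevin
Event 9 (swap watch<->ticket: now watch:Rupert, ticket:Heidi). State: watch:Rupert, ball:Rupert, ticket:Heidi, coin:Kevin
Event 10 (give ball: Rupert -> Kevin). State: watch:Rupert, ball:Kevin, ticket:Heidi, coin:Kevin
Event 11 (give watch: Rupert -> Heidi). State: watch:Heidi, ball:Kevin, ticket:Heidi, coin:Kevin
Event 12 (swap coin<->ticket: now coin:Heidi, ticket:Kevin). State: watch:Heidi, ball:Kevin, ticket:Kevin, coin:Heidi
Event 13 (give ticket: Kevin -> Rupert). State: watch:Heidi, ball:Kevin, ticket:Rupert, coin:Heidi
Event 14 (swap ticket<->coin: now ticket:Heidi, coin:Rupert). State: watch:Heidi, ball:Kevin, ticket:Heidi, coin:Rupert

Final state: watch:Heidi, ball:Kevin, ticket:Heidi, coin:Rupert
The ball is held by Kevin.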